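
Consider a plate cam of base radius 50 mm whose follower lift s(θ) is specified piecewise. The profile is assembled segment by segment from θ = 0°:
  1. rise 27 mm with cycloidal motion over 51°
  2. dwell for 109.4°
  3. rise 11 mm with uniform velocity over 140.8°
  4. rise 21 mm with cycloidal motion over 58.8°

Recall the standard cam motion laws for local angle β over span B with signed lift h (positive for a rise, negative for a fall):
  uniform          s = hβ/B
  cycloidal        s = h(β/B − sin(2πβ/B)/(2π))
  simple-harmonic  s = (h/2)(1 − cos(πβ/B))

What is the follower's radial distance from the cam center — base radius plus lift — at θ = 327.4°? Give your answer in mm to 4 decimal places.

seg 1 [0°–51°] cycloidal, h=27: full span → s += 27 → s = 27.0000
seg 2 [51°–160.4°] dwell: s stays 27.0000
seg 3 [160.4°–301.2°] uniform, h=11: full span → s += 11 → s = 38.0000
seg 4 [301.2°–360°] cycloidal, h=21: θ=327.4° here. β=26.2, B=58.8. 21·(0.4456 − sin(2π·0.4456)/(2π)) = 8.2364 → s = 46.2364
radial distance = base radius + s = 50 + 46.2364 = 96.2364

96.2364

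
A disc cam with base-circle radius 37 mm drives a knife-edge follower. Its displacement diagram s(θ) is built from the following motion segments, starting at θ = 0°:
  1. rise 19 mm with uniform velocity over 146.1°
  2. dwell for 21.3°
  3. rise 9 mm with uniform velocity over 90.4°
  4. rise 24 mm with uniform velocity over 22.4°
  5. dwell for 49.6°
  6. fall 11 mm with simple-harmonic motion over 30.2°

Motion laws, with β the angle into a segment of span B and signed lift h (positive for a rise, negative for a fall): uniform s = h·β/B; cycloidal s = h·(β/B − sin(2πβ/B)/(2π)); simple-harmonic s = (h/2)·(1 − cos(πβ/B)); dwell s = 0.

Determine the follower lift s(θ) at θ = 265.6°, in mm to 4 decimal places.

seg 1 [0°–146.1°] uniform, h=19: full span → s += 19 → s = 19.0000
seg 2 [146.1°–167.4°] dwell: s stays 19.0000
seg 3 [167.4°–257.8°] uniform, h=9: full span → s += 9 → s = 28.0000
seg 4 [257.8°–280.2°] uniform, h=24: θ=265.6° here. β=7.8, B=22.4. 24·7.8/22.4 = 8.3571 → s = 36.3571

36.3571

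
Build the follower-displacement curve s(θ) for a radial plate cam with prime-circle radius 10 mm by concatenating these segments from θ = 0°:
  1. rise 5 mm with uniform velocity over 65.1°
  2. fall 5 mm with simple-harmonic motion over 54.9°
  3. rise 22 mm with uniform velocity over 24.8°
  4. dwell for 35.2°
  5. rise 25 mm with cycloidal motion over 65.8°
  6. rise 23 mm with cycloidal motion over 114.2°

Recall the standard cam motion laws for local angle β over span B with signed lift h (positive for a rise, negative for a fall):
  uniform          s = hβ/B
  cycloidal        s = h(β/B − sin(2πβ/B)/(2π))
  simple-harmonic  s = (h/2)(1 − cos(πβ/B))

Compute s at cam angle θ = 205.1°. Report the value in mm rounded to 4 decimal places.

seg 1 [0°–65.1°] uniform, h=5: full span → s += 5 → s = 5.0000
seg 2 [65.1°–120°] simple-harmonic, h=-5: full span → s += -5 → s = 0.0000
seg 3 [120°–144.8°] uniform, h=22: full span → s += 22 → s = 22.0000
seg 4 [144.8°–180°] dwell: s stays 22.0000
seg 5 [180°–245.8°] cycloidal, h=25: θ=205.1° here. β=25.1, B=65.8. 25·(0.3815 − sin(2π·0.3815)/(2π)) = 6.8395 → s = 28.8395

28.8395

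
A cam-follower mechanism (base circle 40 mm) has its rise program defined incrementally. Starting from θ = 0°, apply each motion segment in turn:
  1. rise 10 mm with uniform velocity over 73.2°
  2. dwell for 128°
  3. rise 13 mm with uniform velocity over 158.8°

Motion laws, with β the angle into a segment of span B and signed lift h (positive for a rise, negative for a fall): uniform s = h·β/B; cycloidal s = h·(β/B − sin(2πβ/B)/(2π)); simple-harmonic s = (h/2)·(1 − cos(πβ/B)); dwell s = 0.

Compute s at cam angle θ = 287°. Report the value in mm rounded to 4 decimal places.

seg 1 [0°–73.2°] uniform, h=10: full span → s += 10 → s = 10.0000
seg 2 [73.2°–201.2°] dwell: s stays 10.0000
seg 3 [201.2°–360°] uniform, h=13: θ=287° here. β=85.8, B=158.8. 13·85.8/158.8 = 7.0239 → s = 17.0239

17.0239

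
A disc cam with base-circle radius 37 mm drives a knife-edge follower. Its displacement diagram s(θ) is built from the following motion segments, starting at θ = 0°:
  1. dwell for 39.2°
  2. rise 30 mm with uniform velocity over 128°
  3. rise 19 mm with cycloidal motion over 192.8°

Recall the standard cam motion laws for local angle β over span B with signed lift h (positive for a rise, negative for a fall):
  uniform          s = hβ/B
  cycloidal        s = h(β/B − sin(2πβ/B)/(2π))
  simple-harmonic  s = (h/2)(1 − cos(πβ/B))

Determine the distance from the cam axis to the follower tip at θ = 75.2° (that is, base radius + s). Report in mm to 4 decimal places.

seg 1 [0°–39.2°] dwell: s stays 0.0000
seg 2 [39.2°–167.2°] uniform, h=30: θ=75.2° here. β=36, B=128. 30·36/128 = 8.4375 → s = 8.4375
radial distance = base radius + s = 37 + 8.4375 = 45.4375

45.4375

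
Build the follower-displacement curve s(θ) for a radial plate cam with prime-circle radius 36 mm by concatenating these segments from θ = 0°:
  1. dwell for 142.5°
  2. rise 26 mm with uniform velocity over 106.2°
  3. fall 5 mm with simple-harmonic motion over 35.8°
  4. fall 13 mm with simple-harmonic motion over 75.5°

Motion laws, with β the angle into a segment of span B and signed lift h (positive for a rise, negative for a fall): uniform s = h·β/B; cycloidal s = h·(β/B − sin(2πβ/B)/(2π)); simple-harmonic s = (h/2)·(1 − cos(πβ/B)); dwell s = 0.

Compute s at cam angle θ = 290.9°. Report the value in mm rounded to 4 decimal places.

seg 1 [0°–142.5°] dwell: s stays 0.0000
seg 2 [142.5°–248.7°] uniform, h=26: full span → s += 26 → s = 26.0000
seg 3 [248.7°–284.5°] simple-harmonic, h=-5: full span → s += -5 → s = 21.0000
seg 4 [284.5°–360°] simple-harmonic, h=-13: θ=290.9° here. β=6.4, B=75.5. -13/2·(1 − cos(π·0.0848)) = -0.2291 → s = 20.7709

20.7709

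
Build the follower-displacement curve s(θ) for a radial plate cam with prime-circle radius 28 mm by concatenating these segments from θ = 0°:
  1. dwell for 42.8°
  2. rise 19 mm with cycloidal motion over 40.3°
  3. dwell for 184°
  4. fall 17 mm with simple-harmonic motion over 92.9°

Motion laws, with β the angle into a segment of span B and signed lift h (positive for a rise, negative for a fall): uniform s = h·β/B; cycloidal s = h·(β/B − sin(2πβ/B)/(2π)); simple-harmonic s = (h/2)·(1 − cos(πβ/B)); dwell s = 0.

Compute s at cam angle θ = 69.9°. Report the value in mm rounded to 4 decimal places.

seg 1 [0°–42.8°] dwell: s stays 0.0000
seg 2 [42.8°–83.1°] cycloidal, h=19: θ=69.9° here. β=27.1, B=40.3. 19·(0.6725 − sin(2π·0.6725)/(2π)) = 15.4487 → s = 15.4487

15.4487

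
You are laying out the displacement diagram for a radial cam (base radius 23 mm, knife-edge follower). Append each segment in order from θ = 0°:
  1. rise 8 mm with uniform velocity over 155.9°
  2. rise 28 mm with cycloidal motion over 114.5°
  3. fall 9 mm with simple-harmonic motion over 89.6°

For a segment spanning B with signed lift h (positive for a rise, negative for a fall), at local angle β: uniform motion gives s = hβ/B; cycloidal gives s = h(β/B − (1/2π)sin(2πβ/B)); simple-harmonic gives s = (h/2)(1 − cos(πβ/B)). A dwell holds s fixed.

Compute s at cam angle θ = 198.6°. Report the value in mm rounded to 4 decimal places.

seg 1 [0°–155.9°] uniform, h=8: full span → s += 8 → s = 8.0000
seg 2 [155.9°–270.4°] cycloidal, h=28: θ=198.6° here. β=42.7, B=114.5. 28·(0.3729 − sin(2π·0.3729)/(2π)) = 7.2500 → s = 15.2500

15.2500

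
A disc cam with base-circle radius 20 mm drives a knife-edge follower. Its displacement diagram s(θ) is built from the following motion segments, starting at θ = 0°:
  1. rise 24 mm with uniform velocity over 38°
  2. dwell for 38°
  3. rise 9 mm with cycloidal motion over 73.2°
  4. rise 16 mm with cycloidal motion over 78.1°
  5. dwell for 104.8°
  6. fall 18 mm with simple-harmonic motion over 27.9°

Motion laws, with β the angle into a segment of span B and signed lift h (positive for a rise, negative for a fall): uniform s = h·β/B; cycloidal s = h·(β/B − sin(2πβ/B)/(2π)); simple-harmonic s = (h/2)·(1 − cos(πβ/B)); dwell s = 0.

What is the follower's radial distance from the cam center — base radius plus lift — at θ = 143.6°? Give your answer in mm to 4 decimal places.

seg 1 [0°–38°] uniform, h=24: full span → s += 24 → s = 24.0000
seg 2 [38°–76°] dwell: s stays 24.0000
seg 3 [76°–149.2°] cycloidal, h=9: θ=143.6° here. β=67.6, B=73.2. 9·(0.9235 − sin(2π·0.9235)/(2π)) = 8.9738 → s = 32.9738
radial distance = base radius + s = 20 + 32.9738 = 52.9738

52.9738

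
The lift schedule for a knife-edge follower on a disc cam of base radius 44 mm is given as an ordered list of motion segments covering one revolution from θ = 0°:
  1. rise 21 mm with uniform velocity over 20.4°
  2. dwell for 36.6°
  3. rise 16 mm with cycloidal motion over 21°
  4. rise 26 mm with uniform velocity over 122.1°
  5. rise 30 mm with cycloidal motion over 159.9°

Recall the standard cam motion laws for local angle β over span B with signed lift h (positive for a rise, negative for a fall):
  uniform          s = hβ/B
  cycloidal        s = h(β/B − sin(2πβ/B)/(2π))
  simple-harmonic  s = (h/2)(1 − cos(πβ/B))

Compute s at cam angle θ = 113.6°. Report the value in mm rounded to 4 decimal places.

seg 1 [0°–20.4°] uniform, h=21: full span → s += 21 → s = 21.0000
seg 2 [20.4°–57°] dwell: s stays 21.0000
seg 3 [57°–78°] cycloidal, h=16: full span → s += 16 → s = 37.0000
seg 4 [78°–200.1°] uniform, h=26: θ=113.6° here. β=35.6, B=122.1. 26·35.6/122.1 = 7.5807 → s = 44.5807

44.5807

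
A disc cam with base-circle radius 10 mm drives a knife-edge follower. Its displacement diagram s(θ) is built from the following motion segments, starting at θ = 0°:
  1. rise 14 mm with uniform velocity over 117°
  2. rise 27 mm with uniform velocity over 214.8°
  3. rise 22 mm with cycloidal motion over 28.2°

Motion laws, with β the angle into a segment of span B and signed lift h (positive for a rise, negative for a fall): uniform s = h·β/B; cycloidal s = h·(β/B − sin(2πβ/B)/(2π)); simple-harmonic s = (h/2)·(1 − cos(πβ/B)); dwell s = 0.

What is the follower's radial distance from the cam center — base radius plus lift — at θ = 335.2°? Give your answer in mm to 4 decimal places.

seg 1 [0°–117°] uniform, h=14: full span → s += 14 → s = 14.0000
seg 2 [117°–331.8°] uniform, h=27: full span → s += 27 → s = 41.0000
seg 3 [331.8°–360°] cycloidal, h=22: θ=335.2° here. β=3.4, B=28.2. 22·(0.1206 − sin(2π·0.1206)/(2π)) = 0.2465 → s = 41.2465
radial distance = base radius + s = 10 + 41.2465 = 51.2465

51.2465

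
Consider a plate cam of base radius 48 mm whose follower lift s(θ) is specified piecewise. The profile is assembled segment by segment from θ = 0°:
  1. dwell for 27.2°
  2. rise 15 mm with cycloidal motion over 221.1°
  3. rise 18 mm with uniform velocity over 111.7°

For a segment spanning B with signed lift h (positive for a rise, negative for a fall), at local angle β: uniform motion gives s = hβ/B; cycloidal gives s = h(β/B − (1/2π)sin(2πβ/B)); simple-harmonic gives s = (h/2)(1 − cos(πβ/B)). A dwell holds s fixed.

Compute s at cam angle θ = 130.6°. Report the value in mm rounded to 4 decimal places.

seg 1 [0°–27.2°] dwell: s stays 0.0000
seg 2 [27.2°–248.3°] cycloidal, h=15: θ=130.6° here. β=103.4, B=221.1. 15·(0.4677 − sin(2π·0.4677)/(2π)) = 6.5332 → s = 6.5332

6.5332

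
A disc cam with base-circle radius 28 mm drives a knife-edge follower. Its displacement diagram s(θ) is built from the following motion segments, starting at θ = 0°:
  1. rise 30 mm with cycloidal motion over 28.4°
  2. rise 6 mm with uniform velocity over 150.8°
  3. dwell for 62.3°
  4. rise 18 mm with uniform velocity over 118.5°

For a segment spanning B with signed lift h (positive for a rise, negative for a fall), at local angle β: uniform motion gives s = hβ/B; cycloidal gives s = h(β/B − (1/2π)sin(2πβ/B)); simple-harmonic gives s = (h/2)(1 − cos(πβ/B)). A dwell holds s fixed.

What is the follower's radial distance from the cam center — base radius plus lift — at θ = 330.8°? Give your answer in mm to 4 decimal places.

seg 1 [0°–28.4°] cycloidal, h=30: full span → s += 30 → s = 30.0000
seg 2 [28.4°–179.2°] uniform, h=6: full span → s += 6 → s = 36.0000
seg 3 [179.2°–241.5°] dwell: s stays 36.0000
seg 4 [241.5°–360°] uniform, h=18: θ=330.8° here. β=89.3, B=118.5. 18·89.3/118.5 = 13.5646 → s = 49.5646
radial distance = base radius + s = 28 + 49.5646 = 77.5646

77.5646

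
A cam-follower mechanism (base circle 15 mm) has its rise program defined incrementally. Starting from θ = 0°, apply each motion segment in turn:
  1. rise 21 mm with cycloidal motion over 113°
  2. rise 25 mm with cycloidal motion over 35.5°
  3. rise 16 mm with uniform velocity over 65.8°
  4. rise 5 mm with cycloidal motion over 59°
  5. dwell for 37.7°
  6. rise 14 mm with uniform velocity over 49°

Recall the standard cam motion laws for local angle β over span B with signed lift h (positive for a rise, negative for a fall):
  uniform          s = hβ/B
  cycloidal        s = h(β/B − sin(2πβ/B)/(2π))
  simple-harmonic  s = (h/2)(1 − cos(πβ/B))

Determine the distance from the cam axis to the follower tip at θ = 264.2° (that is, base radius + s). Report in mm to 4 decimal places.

seg 1 [0°–113°] cycloidal, h=21: full span → s += 21 → s = 21.0000
seg 2 [113°–148.5°] cycloidal, h=25: full span → s += 25 → s = 46.0000
seg 3 [148.5°–214.3°] uniform, h=16: full span → s += 16 → s = 62.0000
seg 4 [214.3°–273.3°] cycloidal, h=5: θ=264.2° here. β=49.9, B=59. 5·(0.8458 − sin(2π·0.8458)/(2π)) = 4.8848 → s = 66.8848
radial distance = base radius + s = 15 + 66.8848 = 81.8848

81.8848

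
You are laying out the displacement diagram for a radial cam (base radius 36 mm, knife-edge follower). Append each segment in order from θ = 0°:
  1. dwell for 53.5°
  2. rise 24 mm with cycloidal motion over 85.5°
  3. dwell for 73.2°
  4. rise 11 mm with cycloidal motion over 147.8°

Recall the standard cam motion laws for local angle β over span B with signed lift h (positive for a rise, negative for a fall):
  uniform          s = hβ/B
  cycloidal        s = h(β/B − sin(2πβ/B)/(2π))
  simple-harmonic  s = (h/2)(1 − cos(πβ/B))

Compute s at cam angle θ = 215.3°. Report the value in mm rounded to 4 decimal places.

seg 1 [0°–53.5°] dwell: s stays 0.0000
seg 2 [53.5°–139°] cycloidal, h=24: full span → s += 24 → s = 24.0000
seg 3 [139°–212.2°] dwell: s stays 24.0000
seg 4 [212.2°–360°] cycloidal, h=11: θ=215.3° here. β=3.1, B=147.8. 11·(0.0210 − sin(2π·0.0210)/(2π)) = 0.0007 → s = 24.0007

24.0007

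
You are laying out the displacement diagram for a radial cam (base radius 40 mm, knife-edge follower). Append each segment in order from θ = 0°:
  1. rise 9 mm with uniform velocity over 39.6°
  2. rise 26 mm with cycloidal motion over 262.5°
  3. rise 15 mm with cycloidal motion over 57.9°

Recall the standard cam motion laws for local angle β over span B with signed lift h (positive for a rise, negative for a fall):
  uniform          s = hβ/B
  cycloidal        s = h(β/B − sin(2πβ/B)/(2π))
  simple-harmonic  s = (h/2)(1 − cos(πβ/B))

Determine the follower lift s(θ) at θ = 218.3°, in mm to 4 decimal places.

seg 1 [0°–39.6°] uniform, h=9: full span → s += 9 → s = 9.0000
seg 2 [39.6°–302.1°] cycloidal, h=26: θ=218.3° here. β=178.7, B=262.5. 26·(0.6808 − sin(2π·0.6808)/(2π)) = 21.4524 → s = 30.4524

30.4524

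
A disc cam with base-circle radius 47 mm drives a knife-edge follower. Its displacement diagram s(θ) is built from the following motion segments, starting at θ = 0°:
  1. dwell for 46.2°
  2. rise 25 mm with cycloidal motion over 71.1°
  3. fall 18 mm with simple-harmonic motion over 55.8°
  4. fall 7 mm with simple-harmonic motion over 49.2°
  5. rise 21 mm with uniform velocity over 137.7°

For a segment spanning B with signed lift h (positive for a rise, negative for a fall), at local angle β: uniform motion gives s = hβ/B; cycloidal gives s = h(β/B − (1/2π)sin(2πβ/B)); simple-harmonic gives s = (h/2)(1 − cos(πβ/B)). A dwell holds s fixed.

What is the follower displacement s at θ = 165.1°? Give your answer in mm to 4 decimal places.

seg 1 [0°–46.2°] dwell: s stays 0.0000
seg 2 [46.2°–117.3°] cycloidal, h=25: full span → s += 25 → s = 25.0000
seg 3 [117.3°–173.1°] simple-harmonic, h=-18: θ=165.1° here. β=47.8, B=55.8. -18/2·(1 − cos(π·0.8566)) = -17.1024 → s = 7.8976

7.8976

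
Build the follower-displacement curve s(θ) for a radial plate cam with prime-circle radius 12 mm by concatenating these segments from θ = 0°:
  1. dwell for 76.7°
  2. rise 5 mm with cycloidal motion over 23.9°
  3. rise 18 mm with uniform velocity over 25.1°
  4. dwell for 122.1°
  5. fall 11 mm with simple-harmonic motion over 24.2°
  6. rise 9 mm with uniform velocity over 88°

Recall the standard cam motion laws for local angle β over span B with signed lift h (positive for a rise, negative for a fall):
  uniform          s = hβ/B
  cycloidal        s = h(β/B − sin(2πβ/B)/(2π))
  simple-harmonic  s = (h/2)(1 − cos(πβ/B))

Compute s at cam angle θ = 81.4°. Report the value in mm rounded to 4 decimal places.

seg 1 [0°–76.7°] dwell: s stays 0.0000
seg 2 [76.7°–100.6°] cycloidal, h=5: θ=81.4° here. β=4.7, B=23.9. 5·(0.1967 − sin(2π·0.1967)/(2π)) = 0.2318 → s = 0.2318

0.2318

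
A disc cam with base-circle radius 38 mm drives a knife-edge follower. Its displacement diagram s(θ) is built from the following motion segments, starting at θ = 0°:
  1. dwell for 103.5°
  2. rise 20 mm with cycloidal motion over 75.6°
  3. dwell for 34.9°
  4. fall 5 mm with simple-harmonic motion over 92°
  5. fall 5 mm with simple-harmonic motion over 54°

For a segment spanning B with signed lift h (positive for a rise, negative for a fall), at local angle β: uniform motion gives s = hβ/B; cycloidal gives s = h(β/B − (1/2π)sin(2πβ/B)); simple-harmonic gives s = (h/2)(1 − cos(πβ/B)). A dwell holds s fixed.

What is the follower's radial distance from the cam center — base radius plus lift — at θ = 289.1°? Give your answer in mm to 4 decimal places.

seg 1 [0°–103.5°] dwell: s stays 0.0000
seg 2 [103.5°–179.1°] cycloidal, h=20: full span → s += 20 → s = 20.0000
seg 3 [179.1°–214°] dwell: s stays 20.0000
seg 4 [214°–306°] simple-harmonic, h=-5: θ=289.1° here. β=75.1, B=92. -5/2·(1 − cos(π·0.8163)) = -4.5951 → s = 15.4049
radial distance = base radius + s = 38 + 15.4049 = 53.4049

53.4049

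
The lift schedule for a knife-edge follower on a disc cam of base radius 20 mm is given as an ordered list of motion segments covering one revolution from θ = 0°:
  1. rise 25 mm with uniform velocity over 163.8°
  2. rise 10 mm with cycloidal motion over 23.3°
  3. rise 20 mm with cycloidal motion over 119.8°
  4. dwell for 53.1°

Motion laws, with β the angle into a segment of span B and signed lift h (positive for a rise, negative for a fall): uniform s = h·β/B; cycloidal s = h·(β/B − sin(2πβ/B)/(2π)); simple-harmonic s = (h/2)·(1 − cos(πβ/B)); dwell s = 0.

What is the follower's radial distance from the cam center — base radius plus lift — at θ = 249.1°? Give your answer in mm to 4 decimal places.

seg 1 [0°–163.8°] uniform, h=25: full span → s += 25 → s = 25.0000
seg 2 [163.8°–187.1°] cycloidal, h=10: full span → s += 10 → s = 35.0000
seg 3 [187.1°–306.9°] cycloidal, h=20: θ=249.1° here. β=62, B=119.8. 20·(0.5175 − sin(2π·0.5175)/(2π)) = 10.7005 → s = 45.7005
radial distance = base radius + s = 20 + 45.7005 = 65.7005

65.7005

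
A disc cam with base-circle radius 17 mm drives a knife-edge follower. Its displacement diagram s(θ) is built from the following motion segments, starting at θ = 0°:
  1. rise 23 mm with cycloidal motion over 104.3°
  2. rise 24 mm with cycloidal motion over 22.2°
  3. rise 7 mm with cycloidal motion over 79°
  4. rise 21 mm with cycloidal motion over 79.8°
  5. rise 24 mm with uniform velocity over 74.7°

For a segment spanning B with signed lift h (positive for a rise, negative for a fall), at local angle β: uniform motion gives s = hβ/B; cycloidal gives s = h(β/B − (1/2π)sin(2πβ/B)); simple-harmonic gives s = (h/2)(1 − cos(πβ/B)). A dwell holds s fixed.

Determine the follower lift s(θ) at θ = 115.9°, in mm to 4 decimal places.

seg 1 [0°–104.3°] cycloidal, h=23: full span → s += 23 → s = 23.0000
seg 2 [104.3°–126.5°] cycloidal, h=24: θ=115.9° here. β=11.6, B=22.2. 24·(0.5225 − sin(2π·0.5225)/(2π)) = 13.0793 → s = 36.0793

36.0793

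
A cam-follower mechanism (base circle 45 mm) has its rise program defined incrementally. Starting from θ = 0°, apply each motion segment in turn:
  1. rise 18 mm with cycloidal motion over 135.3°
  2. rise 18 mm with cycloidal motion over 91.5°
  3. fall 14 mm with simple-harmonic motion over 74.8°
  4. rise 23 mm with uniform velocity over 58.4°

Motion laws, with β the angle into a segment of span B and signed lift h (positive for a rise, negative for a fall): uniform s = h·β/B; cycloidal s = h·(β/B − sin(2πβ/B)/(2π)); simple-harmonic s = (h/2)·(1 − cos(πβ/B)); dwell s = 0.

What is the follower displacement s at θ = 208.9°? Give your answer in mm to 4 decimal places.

seg 1 [0°–135.3°] cycloidal, h=18: full span → s += 18 → s = 18.0000
seg 2 [135.3°–226.8°] cycloidal, h=18: θ=208.9° here. β=73.6, B=91.5. 18·(0.8044 − sin(2π·0.8044)/(2π)) = 17.1779 → s = 35.1779

35.1779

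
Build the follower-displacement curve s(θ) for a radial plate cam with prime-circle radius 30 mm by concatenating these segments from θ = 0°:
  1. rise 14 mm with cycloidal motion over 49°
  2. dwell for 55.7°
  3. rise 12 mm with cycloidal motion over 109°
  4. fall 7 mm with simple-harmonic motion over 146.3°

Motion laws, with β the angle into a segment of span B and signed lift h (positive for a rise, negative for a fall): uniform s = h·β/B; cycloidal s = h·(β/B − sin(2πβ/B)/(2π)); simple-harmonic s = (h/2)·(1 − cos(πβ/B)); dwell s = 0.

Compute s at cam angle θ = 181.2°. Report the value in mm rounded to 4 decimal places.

seg 1 [0°–49°] cycloidal, h=14: full span → s += 14 → s = 14.0000
seg 2 [49°–104.7°] dwell: s stays 14.0000
seg 3 [104.7°–213.7°] cycloidal, h=12: θ=181.2° here. β=76.5, B=109. 12·(0.7018 − sin(2π·0.7018)/(2π)) = 10.2451 → s = 24.2451

24.2451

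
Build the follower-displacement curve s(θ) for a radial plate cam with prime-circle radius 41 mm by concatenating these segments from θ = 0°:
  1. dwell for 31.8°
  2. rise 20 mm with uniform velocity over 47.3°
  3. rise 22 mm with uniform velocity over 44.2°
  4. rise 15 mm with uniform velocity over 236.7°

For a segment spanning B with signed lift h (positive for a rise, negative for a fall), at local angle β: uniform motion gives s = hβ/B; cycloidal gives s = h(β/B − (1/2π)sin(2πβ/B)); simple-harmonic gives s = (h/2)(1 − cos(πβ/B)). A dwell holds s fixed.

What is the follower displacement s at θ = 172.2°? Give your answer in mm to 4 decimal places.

seg 1 [0°–31.8°] dwell: s stays 0.0000
seg 2 [31.8°–79.1°] uniform, h=20: full span → s += 20 → s = 20.0000
seg 3 [79.1°–123.3°] uniform, h=22: full span → s += 22 → s = 42.0000
seg 4 [123.3°–360°] uniform, h=15: θ=172.2° here. β=48.9, B=236.7. 15·48.9/236.7 = 3.0989 → s = 45.0989

45.0989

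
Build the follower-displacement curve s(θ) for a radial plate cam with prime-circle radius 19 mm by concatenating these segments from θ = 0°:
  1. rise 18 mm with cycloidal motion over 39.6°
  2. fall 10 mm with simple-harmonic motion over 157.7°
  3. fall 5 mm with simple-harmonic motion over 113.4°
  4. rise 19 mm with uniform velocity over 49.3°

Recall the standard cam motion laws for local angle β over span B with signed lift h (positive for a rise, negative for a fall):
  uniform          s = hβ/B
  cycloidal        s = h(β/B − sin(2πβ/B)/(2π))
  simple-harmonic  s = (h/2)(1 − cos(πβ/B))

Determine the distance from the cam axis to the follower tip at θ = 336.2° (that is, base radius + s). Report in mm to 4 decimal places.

seg 1 [0°–39.6°] cycloidal, h=18: full span → s += 18 → s = 18.0000
seg 2 [39.6°–197.3°] simple-harmonic, h=-10: full span → s += -10 → s = 8.0000
seg 3 [197.3°–310.7°] simple-harmonic, h=-5: full span → s += -5 → s = 3.0000
seg 4 [310.7°–360°] uniform, h=19: θ=336.2° here. β=25.5, B=49.3. 19·25.5/49.3 = 9.8276 → s = 12.8276
radial distance = base radius + s = 19 + 12.8276 = 31.8276

31.8276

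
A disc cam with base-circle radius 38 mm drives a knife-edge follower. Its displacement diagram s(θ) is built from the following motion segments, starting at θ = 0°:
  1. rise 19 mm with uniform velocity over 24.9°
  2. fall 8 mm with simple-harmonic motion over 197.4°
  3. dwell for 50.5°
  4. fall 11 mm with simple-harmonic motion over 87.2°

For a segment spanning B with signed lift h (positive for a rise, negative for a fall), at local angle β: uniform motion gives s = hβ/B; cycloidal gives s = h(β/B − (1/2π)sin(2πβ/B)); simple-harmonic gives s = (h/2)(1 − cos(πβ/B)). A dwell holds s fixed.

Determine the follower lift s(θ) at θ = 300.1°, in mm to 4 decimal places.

seg 1 [0°–24.9°] uniform, h=19: full span → s += 19 → s = 19.0000
seg 2 [24.9°–222.3°] simple-harmonic, h=-8: full span → s += -8 → s = 11.0000
seg 3 [222.3°–272.8°] dwell: s stays 11.0000
seg 4 [272.8°–360°] simple-harmonic, h=-11: θ=300.1° here. β=27.3, B=87.2. -11/2·(1 − cos(π·0.3131)) = -2.4526 → s = 8.5474

8.5474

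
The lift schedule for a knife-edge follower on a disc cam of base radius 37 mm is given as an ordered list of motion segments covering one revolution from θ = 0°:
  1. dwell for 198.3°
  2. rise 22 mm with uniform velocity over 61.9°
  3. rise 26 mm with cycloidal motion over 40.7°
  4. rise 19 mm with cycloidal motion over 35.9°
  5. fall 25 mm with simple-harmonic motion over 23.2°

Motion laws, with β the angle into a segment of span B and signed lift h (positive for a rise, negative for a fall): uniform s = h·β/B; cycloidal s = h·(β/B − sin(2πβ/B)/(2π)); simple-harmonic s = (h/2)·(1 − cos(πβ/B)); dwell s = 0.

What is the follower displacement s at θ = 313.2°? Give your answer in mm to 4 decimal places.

seg 1 [0°–198.3°] dwell: s stays 0.0000
seg 2 [198.3°–260.2°] uniform, h=22: full span → s += 22 → s = 22.0000
seg 3 [260.2°–300.9°] cycloidal, h=26: full span → s += 26 → s = 48.0000
seg 4 [300.9°–336.8°] cycloidal, h=19: θ=313.2° here. β=12.3, B=35.9. 19·(0.3426 − sin(2π·0.3426)/(2π)) = 3.9836 → s = 51.9836

51.9836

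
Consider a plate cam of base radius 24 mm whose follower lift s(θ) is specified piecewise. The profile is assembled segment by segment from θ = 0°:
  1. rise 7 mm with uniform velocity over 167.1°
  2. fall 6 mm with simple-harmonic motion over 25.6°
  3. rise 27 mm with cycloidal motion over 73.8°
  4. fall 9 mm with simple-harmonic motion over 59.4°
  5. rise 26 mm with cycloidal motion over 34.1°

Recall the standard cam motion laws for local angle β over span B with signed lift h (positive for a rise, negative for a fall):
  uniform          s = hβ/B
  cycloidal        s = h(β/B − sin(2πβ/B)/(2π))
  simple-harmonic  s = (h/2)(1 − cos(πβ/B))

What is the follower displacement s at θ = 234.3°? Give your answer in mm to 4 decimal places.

seg 1 [0°–167.1°] uniform, h=7: full span → s += 7 → s = 7.0000
seg 2 [167.1°–192.7°] simple-harmonic, h=-6: full span → s += -6 → s = 1.0000
seg 3 [192.7°–266.5°] cycloidal, h=27: θ=234.3° here. β=41.6, B=73.8. 27·(0.5637 − sin(2π·0.5637)/(2π)) = 16.8935 → s = 17.8935

17.8935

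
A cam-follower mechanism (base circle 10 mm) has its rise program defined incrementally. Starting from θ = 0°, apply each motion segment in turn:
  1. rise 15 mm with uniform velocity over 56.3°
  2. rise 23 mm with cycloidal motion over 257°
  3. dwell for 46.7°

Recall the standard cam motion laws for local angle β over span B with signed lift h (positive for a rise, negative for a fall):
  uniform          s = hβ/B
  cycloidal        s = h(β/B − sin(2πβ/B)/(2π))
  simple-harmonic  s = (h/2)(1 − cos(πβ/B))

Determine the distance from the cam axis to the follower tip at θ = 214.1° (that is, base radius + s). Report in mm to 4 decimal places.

seg 1 [0°–56.3°] uniform, h=15: full span → s += 15 → s = 15.0000
seg 2 [56.3°–313.3°] cycloidal, h=23: θ=214.1° here. β=157.8, B=257. 23·(0.6140 − sin(2π·0.6140)/(2π)) = 16.5258 → s = 31.5258
radial distance = base radius + s = 10 + 31.5258 = 41.5258

41.5258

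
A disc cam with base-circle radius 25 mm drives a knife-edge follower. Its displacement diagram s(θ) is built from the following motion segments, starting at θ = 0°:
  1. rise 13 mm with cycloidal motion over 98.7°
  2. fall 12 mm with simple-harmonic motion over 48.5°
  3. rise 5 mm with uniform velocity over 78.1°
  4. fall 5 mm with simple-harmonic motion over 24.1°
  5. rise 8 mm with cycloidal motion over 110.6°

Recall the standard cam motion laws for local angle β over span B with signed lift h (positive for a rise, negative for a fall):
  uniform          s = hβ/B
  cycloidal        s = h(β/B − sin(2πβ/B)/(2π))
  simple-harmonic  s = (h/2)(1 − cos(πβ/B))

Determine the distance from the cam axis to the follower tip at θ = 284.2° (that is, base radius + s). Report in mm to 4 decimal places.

seg 1 [0°–98.7°] cycloidal, h=13: full span → s += 13 → s = 13.0000
seg 2 [98.7°–147.2°] simple-harmonic, h=-12: full span → s += -12 → s = 1.0000
seg 3 [147.2°–225.3°] uniform, h=5: full span → s += 5 → s = 6.0000
seg 4 [225.3°–249.4°] simple-harmonic, h=-5: full span → s += -5 → s = 1.0000
seg 5 [249.4°–360°] cycloidal, h=8: θ=284.2° here. β=34.8, B=110.6. 8·(0.3146 − sin(2π·0.3146)/(2π)) = 1.3475 → s = 2.3475
radial distance = base radius + s = 25 + 2.3475 = 27.3475

27.3475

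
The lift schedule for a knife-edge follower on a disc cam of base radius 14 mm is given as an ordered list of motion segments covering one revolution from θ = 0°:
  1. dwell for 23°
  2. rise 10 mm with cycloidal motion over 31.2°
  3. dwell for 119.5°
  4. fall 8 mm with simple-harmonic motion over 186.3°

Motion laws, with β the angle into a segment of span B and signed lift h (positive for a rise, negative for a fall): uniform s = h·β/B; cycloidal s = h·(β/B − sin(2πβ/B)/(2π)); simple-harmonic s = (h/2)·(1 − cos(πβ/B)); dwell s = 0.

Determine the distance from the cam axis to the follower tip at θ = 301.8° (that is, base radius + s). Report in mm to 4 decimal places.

seg 1 [0°–23°] dwell: s stays 0.0000
seg 2 [23°–54.2°] cycloidal, h=10: full span → s += 10 → s = 10.0000
seg 3 [54.2°–173.7°] dwell: s stays 10.0000
seg 4 [173.7°–360°] simple-harmonic, h=-8: θ=301.8° here. β=128.1, B=186.3. -8/2·(1 − cos(π·0.6876)) = -6.2233 → s = 3.7767
radial distance = base radius + s = 14 + 3.7767 = 17.7767

17.7767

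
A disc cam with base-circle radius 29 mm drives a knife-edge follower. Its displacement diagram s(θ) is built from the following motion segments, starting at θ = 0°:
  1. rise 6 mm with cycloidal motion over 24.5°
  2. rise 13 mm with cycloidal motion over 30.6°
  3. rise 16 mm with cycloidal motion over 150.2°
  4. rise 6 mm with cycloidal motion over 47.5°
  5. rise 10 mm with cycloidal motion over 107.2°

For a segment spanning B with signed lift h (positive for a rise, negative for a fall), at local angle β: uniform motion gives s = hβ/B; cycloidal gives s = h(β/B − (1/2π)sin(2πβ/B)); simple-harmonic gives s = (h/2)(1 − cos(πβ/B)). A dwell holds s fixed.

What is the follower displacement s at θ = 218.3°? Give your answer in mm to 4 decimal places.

seg 1 [0°–24.5°] cycloidal, h=6: full span → s += 6 → s = 6.0000
seg 2 [24.5°–55.1°] cycloidal, h=13: full span → s += 13 → s = 19.0000
seg 3 [55.1°–205.3°] cycloidal, h=16: full span → s += 16 → s = 35.0000
seg 4 [205.3°–252.8°] cycloidal, h=6: θ=218.3° here. β=13, B=47.5. 6·(0.2737 − sin(2π·0.2737)/(2π)) = 0.6977 → s = 35.6977

35.6977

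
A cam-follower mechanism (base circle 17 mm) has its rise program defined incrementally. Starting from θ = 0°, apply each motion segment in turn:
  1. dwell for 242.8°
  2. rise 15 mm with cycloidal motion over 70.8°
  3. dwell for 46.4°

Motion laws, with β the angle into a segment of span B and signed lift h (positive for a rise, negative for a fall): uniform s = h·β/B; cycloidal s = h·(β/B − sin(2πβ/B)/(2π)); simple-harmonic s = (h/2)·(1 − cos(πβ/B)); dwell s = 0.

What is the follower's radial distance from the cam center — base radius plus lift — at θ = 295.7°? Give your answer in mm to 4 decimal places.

seg 1 [0°–242.8°] dwell: s stays 0.0000
seg 2 [242.8°–313.6°] cycloidal, h=15: θ=295.7° here. β=52.9, B=70.8. 15·(0.7472 − sin(2π·0.7472)/(2π)) = 13.5946 → s = 13.5946
radial distance = base radius + s = 17 + 13.5946 = 30.5946

30.5946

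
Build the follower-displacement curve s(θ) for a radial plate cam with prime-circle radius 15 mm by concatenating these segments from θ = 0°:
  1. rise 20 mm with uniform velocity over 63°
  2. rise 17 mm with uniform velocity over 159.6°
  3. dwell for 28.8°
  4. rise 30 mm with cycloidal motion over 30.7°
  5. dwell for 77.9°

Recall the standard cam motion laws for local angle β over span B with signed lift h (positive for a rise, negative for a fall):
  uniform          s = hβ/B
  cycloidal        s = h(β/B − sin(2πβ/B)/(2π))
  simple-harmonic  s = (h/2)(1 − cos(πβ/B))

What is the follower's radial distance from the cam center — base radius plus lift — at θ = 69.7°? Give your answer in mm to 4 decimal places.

seg 1 [0°–63°] uniform, h=20: full span → s += 20 → s = 20.0000
seg 2 [63°–222.6°] uniform, h=17: θ=69.7° here. β=6.7, B=159.6. 17·6.7/159.6 = 0.7137 → s = 20.7137
radial distance = base radius + s = 15 + 20.7137 = 35.7137

35.7137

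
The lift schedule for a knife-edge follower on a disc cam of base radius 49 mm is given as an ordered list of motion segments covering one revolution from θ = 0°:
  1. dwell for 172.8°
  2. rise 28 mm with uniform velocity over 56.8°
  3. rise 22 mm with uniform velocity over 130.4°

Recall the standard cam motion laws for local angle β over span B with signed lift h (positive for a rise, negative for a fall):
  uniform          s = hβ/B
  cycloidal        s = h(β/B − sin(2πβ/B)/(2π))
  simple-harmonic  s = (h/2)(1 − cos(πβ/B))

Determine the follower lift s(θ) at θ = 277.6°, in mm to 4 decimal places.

seg 1 [0°–172.8°] dwell: s stays 0.0000
seg 2 [172.8°–229.6°] uniform, h=28: full span → s += 28 → s = 28.0000
seg 3 [229.6°–360°] uniform, h=22: θ=277.6° here. β=48, B=130.4. 22·48/130.4 = 8.0982 → s = 36.0982

36.0982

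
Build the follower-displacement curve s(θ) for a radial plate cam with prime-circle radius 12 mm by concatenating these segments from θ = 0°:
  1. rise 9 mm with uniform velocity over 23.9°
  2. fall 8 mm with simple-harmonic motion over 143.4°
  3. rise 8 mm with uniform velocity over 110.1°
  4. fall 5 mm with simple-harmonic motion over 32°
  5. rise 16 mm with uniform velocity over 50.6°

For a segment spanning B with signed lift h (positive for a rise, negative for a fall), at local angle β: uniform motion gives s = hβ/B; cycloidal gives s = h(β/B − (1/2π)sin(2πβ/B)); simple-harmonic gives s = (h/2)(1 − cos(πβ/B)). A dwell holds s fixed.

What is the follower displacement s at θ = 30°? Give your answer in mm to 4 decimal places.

seg 1 [0°–23.9°] uniform, h=9: full span → s += 9 → s = 9.0000
seg 2 [23.9°–167.3°] simple-harmonic, h=-8: θ=30° here. β=6.1, B=143.4. -8/2·(1 − cos(π·0.0425)) = -0.0357 → s = 8.9643

8.9643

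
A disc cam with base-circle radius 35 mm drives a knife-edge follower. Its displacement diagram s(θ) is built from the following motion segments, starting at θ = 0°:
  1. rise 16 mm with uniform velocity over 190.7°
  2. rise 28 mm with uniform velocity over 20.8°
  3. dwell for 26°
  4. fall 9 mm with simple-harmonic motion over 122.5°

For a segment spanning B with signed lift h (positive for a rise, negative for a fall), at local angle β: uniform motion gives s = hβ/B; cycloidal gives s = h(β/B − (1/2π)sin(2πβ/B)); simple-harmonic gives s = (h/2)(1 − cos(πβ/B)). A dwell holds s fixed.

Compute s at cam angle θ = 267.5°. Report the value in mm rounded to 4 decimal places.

seg 1 [0°–190.7°] uniform, h=16: full span → s += 16 → s = 16.0000
seg 2 [190.7°–211.5°] uniform, h=28: full span → s += 28 → s = 44.0000
seg 3 [211.5°–237.5°] dwell: s stays 44.0000
seg 4 [237.5°–360°] simple-harmonic, h=-9: θ=267.5° here. β=30, B=122.5. -9/2·(1 − cos(π·0.2449)) = -1.2674 → s = 42.7326

42.7326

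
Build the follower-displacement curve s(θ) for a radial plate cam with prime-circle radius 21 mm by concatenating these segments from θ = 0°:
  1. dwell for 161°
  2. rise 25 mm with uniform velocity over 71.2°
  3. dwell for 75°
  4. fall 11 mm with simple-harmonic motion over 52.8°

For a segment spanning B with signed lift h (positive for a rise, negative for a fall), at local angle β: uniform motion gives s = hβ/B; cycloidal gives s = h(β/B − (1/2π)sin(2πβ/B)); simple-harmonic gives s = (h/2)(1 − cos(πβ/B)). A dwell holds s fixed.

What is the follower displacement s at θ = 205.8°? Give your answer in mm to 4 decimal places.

seg 1 [0°–161°] dwell: s stays 0.0000
seg 2 [161°–232.2°] uniform, h=25: θ=205.8° here. β=44.8, B=71.2. 25·44.8/71.2 = 15.7303 → s = 15.7303

15.7303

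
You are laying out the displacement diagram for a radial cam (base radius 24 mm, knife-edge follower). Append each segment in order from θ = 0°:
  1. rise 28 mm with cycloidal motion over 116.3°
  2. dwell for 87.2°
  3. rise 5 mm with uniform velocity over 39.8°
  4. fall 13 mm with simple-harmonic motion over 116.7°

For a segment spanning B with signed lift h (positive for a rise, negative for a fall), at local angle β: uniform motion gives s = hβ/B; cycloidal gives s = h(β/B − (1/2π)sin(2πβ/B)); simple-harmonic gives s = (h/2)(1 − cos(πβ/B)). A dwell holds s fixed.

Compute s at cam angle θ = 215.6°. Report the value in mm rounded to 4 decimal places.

seg 1 [0°–116.3°] cycloidal, h=28: full span → s += 28 → s = 28.0000
seg 2 [116.3°–203.5°] dwell: s stays 28.0000
seg 3 [203.5°–243.3°] uniform, h=5: θ=215.6° here. β=12.1, B=39.8. 5·12.1/39.8 = 1.5201 → s = 29.5201

29.5201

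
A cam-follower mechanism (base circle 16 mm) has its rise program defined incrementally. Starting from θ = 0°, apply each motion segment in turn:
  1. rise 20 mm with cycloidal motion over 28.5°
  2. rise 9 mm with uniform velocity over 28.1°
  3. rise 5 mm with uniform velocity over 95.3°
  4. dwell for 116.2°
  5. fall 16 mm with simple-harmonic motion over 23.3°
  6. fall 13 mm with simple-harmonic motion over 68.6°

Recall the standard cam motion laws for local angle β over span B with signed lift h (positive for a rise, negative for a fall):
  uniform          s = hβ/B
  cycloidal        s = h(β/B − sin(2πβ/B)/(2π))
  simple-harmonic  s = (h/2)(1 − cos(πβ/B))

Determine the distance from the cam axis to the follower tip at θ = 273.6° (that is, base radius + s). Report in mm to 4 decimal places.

seg 1 [0°–28.5°] cycloidal, h=20: full span → s += 20 → s = 20.0000
seg 2 [28.5°–56.6°] uniform, h=9: full span → s += 9 → s = 29.0000
seg 3 [56.6°–151.9°] uniform, h=5: full span → s += 5 → s = 34.0000
seg 4 [151.9°–268.1°] dwell: s stays 34.0000
seg 5 [268.1°–291.4°] simple-harmonic, h=-16: θ=273.6° here. β=5.5, B=23.3. -16/2·(1 − cos(π·0.2361)) = -2.1008 → s = 31.8992
radial distance = base radius + s = 16 + 31.8992 = 47.8992

47.8992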